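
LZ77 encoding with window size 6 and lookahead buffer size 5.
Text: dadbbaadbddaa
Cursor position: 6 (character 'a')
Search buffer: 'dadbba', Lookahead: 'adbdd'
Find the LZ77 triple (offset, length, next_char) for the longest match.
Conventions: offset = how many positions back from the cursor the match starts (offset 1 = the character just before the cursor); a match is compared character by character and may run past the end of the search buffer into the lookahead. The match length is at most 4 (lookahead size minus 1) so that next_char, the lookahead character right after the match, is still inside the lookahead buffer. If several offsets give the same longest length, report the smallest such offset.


Try each offset into the search buffer:
  offset=1 (pos 5, char 'a'): match length 1
  offset=2 (pos 4, char 'b'): match length 0
  offset=3 (pos 3, char 'b'): match length 0
  offset=4 (pos 2, char 'd'): match length 0
  offset=5 (pos 1, char 'a'): match length 3
  offset=6 (pos 0, char 'd'): match length 0
Longest match has length 3 at offset 5.
next_char = character at position 6 + 3 = 9 -> 'd'

Best match: offset=5, length=3 (matching 'adb' starting at position 1)
LZ77 triple: (5, 3, 'd')


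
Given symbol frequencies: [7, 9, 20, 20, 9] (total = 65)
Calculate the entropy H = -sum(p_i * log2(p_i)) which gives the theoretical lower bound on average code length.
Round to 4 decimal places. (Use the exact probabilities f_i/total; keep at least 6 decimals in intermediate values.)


Per-symbol terms -p_i * log2(p_i) with p_i = f_i/65:
  p = 7/65 = 0.107692: log2(p) = -3.215013, -p*log2(p) = 0.346232
  p = 9/65 = 0.138462: log2(p) = -2.852443, -p*log2(p) = 0.394954
  p = 20/65 = 0.307692: log2(p) = -1.700440, -p*log2(p) = 0.523212
  p = 20/65 = 0.307692: log2(p) = -1.700440, -p*log2(p) = 0.523212
  p = 9/65 = 0.138462: log2(p) = -2.852443, -p*log2(p) = 0.394954
H = 0.346232 + 0.394954 + 0.523212 + 0.523212 + 0.394954 = 2.182564

H = 2.1826 bits/symbol


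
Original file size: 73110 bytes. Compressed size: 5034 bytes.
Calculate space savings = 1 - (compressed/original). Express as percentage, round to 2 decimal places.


ratio = compressed/original = 5034/73110 = 0.068855
savings = 1 - ratio = 1 - 0.068855 = 0.931145
as a percentage: 0.931145 * 100 = 93.11%

Space savings = 1 - 5034/73110 = 93.11%


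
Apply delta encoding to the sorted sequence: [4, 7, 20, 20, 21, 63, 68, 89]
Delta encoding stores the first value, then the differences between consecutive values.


First value: 4
Deltas:
  7 - 4 = 3
  20 - 7 = 13
  20 - 20 = 0
  21 - 20 = 1
  63 - 21 = 42
  68 - 63 = 5
  89 - 68 = 21


Delta encoded: [4, 3, 13, 0, 1, 42, 5, 21]


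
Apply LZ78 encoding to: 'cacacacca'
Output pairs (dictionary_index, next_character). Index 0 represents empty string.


LZ78 encoding steps:
Dictionary: {0: ''}
Step 1: w='' (idx 0), next='c' -> output (0, 'c'), add 'c' as idx 1
Step 2: w='' (idx 0), next='a' -> output (0, 'a'), add 'a' as idx 2
Step 3: w='c' (idx 1), next='a' -> output (1, 'a'), add 'ca' as idx 3
Step 4: w='ca' (idx 3), next='c' -> output (3, 'c'), add 'cac' as idx 4
Step 5: w='ca' (idx 3), end of input -> output (3, '')


Encoded: [(0, 'c'), (0, 'a'), (1, 'a'), (3, 'c'), (3, '')]


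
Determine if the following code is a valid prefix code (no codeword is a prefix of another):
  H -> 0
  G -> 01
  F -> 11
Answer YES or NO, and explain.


Checking each pair (does one codeword prefix another?):
  H='0' vs G='01': prefix -- VIOLATION

NO -- this is NOT a valid prefix code. H (0) is a prefix of G (01).


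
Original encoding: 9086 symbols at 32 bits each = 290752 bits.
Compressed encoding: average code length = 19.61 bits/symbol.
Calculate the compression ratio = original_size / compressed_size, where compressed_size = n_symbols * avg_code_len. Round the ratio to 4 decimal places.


original_size = n_symbols * orig_bits = 9086 * 32 = 290752 bits
compressed_size = n_symbols * avg_code_len = 9086 * 19.61 = 178176.46 bits
ratio = original_size / compressed_size = 290752 / 178176.46 = 1.6318

Compression ratio = 1.6318


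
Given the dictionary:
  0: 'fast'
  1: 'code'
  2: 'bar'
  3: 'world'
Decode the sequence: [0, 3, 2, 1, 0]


Look up each index in the dictionary:
  0 -> 'fast'
  3 -> 'world'
  2 -> 'bar'
  1 -> 'code'
  0 -> 'fast'

Decoded: "fast world bar code fast"


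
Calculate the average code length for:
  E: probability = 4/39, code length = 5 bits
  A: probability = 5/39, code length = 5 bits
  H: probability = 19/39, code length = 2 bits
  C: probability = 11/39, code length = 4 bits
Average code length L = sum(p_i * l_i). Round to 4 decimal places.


Weighted contributions p_i * l_i:
  E: (4/39) * 5 = 20/39
  A: (5/39) * 5 = 25/39
  H: (19/39) * 2 = 38/39
  C: (11/39) * 4 = 44/39
Sum = (20 + 25 + 38 + 44)/39 = 127/39

L = 127/39 = 3.2564 bits/symbol


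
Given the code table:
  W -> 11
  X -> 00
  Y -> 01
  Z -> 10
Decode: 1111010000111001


Decoding:
11 -> W
11 -> W
01 -> Y
00 -> X
00 -> X
11 -> W
10 -> Z
01 -> Y


Result: WWYXXWZY


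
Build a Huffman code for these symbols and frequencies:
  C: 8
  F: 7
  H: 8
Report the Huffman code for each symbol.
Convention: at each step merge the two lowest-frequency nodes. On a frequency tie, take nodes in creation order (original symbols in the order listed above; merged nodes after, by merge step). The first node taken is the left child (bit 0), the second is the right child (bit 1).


Huffman tree construction:
Step 1: Merge F(7) + C(8) = 15
Step 2: Merge H(8) + (F+C)(15) = 23
Read each symbol's code off the tree from the root (left child = 0, right child = 1).

Codes:
  C: 11 (length 2)
  F: 10 (length 2)
  H: 0 (length 1)
Average code length: 38/23 = 1.6522 bits/symbol


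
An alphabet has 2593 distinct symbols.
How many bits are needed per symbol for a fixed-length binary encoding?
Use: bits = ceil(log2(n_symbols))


log2(2593) = 11.3404
Bracket: 2^11 = 2048 < 2593 <= 2^12 = 4096
So ceil(log2(2593)) = 12

bits = ceil(log2(2593)) = ceil(11.3404) = 12 bits


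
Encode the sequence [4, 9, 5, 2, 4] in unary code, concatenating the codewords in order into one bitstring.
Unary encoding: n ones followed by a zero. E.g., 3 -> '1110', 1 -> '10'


Encode each number as n ones followed by a terminating 0:
  4 -> 11110 (5 bits)
  9 -> 1111111110 (10 bits)
  5 -> 111110 (6 bits)
  2 -> 110 (3 bits)
  4 -> 11110 (5 bits)
Total length = 5 + 10 + 6 + 3 + 5 = 29 bits.

Unary([4, 9, 5, 2, 4]) = 11110111111111011111011011110 (29 bits)


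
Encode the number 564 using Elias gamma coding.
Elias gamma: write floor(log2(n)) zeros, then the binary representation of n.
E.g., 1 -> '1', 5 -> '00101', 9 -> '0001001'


num_bits = floor(log2(564)) + 1 = 10
leading_zeros = num_bits - 1 = 9
binary(564) = 1000110100

Elias gamma(564) = '000000000' + '1000110100' = 0000000001000110100 (19 bits)


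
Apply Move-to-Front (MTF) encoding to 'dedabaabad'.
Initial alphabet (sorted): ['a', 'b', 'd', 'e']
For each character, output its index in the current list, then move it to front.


MTF encoding:
'd': index 2 in ['a', 'b', 'd', 'e'] -> ['d', 'a', 'b', 'e']
'e': index 3 in ['d', 'a', 'b', 'e'] -> ['e', 'd', 'a', 'b']
'd': index 1 in ['e', 'd', 'a', 'b'] -> ['d', 'e', 'a', 'b']
'a': index 2 in ['d', 'e', 'a', 'b'] -> ['a', 'd', 'e', 'b']
'b': index 3 in ['a', 'd', 'e', 'b'] -> ['b', 'a', 'd', 'e']
'a': index 1 in ['b', 'a', 'd', 'e'] -> ['a', 'b', 'd', 'e']
'a': index 0 in ['a', 'b', 'd', 'e'] -> ['a', 'b', 'd', 'e']
'b': index 1 in ['a', 'b', 'd', 'e'] -> ['b', 'a', 'd', 'e']
'a': index 1 in ['b', 'a', 'd', 'e'] -> ['a', 'b', 'd', 'e']
'd': index 2 in ['a', 'b', 'd', 'e'] -> ['d', 'a', 'b', 'e']


Output: [2, 3, 1, 2, 3, 1, 0, 1, 1, 2]


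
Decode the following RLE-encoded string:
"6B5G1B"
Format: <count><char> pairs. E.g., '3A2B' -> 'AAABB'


Expanding each <count><char> pair:
  6B -> 'BBBBBB'
  5G -> 'GGGGG'
  1B -> 'B'

Decoded = BBBBBBGGGGGB


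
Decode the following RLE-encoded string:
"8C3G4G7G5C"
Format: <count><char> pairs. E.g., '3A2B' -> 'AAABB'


Expanding each <count><char> pair:
  8C -> 'CCCCCCCC'
  3G -> 'GGG'
  4G -> 'GGGG'
  7G -> 'GGGGGGG'
  5C -> 'CCCCC'

Decoded = CCCCCCCCGGGGGGGGGGGGGGCCCCC


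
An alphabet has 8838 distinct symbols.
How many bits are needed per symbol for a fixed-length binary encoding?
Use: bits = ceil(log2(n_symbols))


log2(8838) = 13.1095
Bracket: 2^13 = 8192 < 8838 <= 2^14 = 16384
So ceil(log2(8838)) = 14

bits = ceil(log2(8838)) = ceil(13.1095) = 14 bits


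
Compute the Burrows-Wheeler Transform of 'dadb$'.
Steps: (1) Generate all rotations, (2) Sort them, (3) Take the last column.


Rotations (sorted):
  0: $dadb -> last char: b
  1: adb$d -> last char: d
  2: b$dad -> last char: d
  3: dadb$ -> last char: $
  4: db$da -> last char: a


BWT = bdd$a


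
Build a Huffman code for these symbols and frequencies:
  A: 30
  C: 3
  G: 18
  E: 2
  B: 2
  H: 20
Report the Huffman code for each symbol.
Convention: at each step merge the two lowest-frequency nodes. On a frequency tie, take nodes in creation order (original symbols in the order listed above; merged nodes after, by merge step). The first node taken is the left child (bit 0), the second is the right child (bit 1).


Huffman tree construction:
Step 1: Merge E(2) + B(2) = 4
Step 2: Merge C(3) + (E+B)(4) = 7
Step 3: Merge (C+(E+B))(7) + G(18) = 25
Step 4: Merge H(20) + ((C+(E+B))+G)(25) = 45
Step 5: Merge A(30) + (H+((C+(E+B))+G))(45) = 75
Read each symbol's code off the tree from the root (left child = 0, right child = 1).

Codes:
  A: 0 (length 1)
  C: 1100 (length 4)
  G: 111 (length 3)
  E: 11010 (length 5)
  B: 11011 (length 5)
  H: 10 (length 2)
Average code length: 156/75 = 2.0800 bits/symbol


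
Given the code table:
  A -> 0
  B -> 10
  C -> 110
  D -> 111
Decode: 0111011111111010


Decoding:
0 -> A
111 -> D
0 -> A
111 -> D
111 -> D
110 -> C
10 -> B


Result: ADADDCB


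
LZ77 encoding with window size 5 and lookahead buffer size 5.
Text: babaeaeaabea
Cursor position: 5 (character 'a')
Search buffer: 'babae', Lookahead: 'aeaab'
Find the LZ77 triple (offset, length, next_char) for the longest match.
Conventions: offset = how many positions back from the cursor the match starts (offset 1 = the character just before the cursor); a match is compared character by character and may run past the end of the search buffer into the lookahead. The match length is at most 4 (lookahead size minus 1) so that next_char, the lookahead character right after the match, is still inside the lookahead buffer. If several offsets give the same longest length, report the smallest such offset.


Try each offset into the search buffer:
  offset=1 (pos 4, char 'e'): match length 0
  offset=2 (pos 3, char 'a'): match length 3
  offset=3 (pos 2, char 'b'): match length 0
  offset=4 (pos 1, char 'a'): match length 1
  offset=5 (pos 0, char 'b'): match length 0
Longest match has length 3 at offset 2.
next_char = character at position 5 + 3 = 8 -> 'a'

Best match: offset=2, length=3 (matching 'aea' starting at position 3)
LZ77 triple: (2, 3, 'a')


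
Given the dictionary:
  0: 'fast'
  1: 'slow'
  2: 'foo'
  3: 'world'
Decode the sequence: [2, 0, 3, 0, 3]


Look up each index in the dictionary:
  2 -> 'foo'
  0 -> 'fast'
  3 -> 'world'
  0 -> 'fast'
  3 -> 'world'

Decoded: "foo fast world fast world"


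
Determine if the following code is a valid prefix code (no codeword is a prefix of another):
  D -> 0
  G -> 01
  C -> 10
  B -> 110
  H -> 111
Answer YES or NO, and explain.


Checking each pair (does one codeword prefix another?):
  D='0' vs G='01': prefix -- VIOLATION

NO -- this is NOT a valid prefix code. D (0) is a prefix of G (01).


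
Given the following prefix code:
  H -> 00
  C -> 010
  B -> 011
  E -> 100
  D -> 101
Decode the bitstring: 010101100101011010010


Decoding step by step:
Bits 010 -> C
Bits 101 -> D
Bits 100 -> E
Bits 101 -> D
Bits 011 -> B
Bits 010 -> C
Bits 010 -> C


Decoded message: CDEDBCC


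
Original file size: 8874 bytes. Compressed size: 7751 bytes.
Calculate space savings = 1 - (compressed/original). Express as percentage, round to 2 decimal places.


ratio = compressed/original = 7751/8874 = 0.873451
savings = 1 - ratio = 1 - 0.873451 = 0.126549
as a percentage: 0.126549 * 100 = 12.65%

Space savings = 1 - 7751/8874 = 12.65%


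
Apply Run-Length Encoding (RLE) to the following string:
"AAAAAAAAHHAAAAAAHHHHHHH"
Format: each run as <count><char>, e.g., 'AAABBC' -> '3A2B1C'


Scanning runs left to right:
  i=0: run of 'A' x 8 -> '8A'
  i=8: run of 'H' x 2 -> '2H'
  i=10: run of 'A' x 6 -> '6A'
  i=16: run of 'H' x 7 -> '7H'

RLE = 8A2H6A7H


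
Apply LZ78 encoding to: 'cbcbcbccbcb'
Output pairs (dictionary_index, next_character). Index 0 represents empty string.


LZ78 encoding steps:
Dictionary: {0: ''}
Step 1: w='' (idx 0), next='c' -> output (0, 'c'), add 'c' as idx 1
Step 2: w='' (idx 0), next='b' -> output (0, 'b'), add 'b' as idx 2
Step 3: w='c' (idx 1), next='b' -> output (1, 'b'), add 'cb' as idx 3
Step 4: w='cb' (idx 3), next='c' -> output (3, 'c'), add 'cbc' as idx 4
Step 5: w='cbc' (idx 4), next='b' -> output (4, 'b'), add 'cbcb' as idx 5


Encoded: [(0, 'c'), (0, 'b'), (1, 'b'), (3, 'c'), (4, 'b')]


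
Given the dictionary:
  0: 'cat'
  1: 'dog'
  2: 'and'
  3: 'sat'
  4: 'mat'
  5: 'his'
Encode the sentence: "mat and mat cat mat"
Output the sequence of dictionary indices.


Look up each word in the dictionary:
  'mat' -> 4
  'and' -> 2
  'mat' -> 4
  'cat' -> 0
  'mat' -> 4

Encoded: [4, 2, 4, 0, 4]


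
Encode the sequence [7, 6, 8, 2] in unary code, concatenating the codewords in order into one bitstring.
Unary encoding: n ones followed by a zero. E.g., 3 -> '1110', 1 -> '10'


Encode each number as n ones followed by a terminating 0:
  7 -> 11111110 (8 bits)
  6 -> 1111110 (7 bits)
  8 -> 111111110 (9 bits)
  2 -> 110 (3 bits)
Total length = 8 + 7 + 9 + 3 = 27 bits.

Unary([7, 6, 8, 2]) = 111111101111110111111110110 (27 bits)


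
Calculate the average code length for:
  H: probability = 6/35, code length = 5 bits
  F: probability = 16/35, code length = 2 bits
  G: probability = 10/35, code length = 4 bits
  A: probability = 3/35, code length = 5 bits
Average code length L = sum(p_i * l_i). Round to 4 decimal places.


Weighted contributions p_i * l_i:
  H: (6/35) * 5 = 30/35
  F: (16/35) * 2 = 32/35
  G: (10/35) * 4 = 40/35
  A: (3/35) * 5 = 15/35
Sum = (30 + 32 + 40 + 15)/35 = 117/35

L = 117/35 = 3.3429 bits/symbol


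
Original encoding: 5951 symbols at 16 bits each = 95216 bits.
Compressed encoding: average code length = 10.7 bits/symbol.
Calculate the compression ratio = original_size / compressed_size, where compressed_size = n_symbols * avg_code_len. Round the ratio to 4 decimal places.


original_size = n_symbols * orig_bits = 5951 * 16 = 95216 bits
compressed_size = n_symbols * avg_code_len = 5951 * 10.7 = 63675.7 bits
ratio = original_size / compressed_size = 95216 / 63675.7 = 1.4953

Compression ratio = 1.4953


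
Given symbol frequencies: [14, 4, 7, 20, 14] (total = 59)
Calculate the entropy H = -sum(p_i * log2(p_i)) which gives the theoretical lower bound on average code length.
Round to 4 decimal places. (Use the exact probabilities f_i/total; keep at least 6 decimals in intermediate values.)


Per-symbol terms -p_i * log2(p_i) with p_i = f_i/59:
  p = 14/59 = 0.237288: log2(p) = -2.075288, -p*log2(p) = 0.492441
  p = 4/59 = 0.067797: log2(p) = -3.882643, -p*log2(p) = 0.263230
  p = 7/59 = 0.118644: log2(p) = -3.075288, -p*log2(p) = 0.364865
  p = 20/59 = 0.338983: log2(p) = -1.560715, -p*log2(p) = 0.529056
  p = 14/59 = 0.237288: log2(p) = -2.075288, -p*log2(p) = 0.492441
H = 0.492441 + 0.263230 + 0.364865 + 0.529056 + 0.492441 = 2.142033

H = 2.142 bits/symbol


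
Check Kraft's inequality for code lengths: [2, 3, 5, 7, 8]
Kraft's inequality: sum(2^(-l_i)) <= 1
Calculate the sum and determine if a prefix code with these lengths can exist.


Sum = 2^(-2) + 2^(-3) + 2^(-5) + 2^(-7) + 2^(-8)
    = 0.25 + 0.125 + 0.03125 + 0.0078125 + 0.00390625
    = 107/256 = 0.41796875
Since 0.41796875 <= 1, Kraft's inequality IS satisfied.
A prefix code with these lengths CAN exist.

Kraft sum = 0.41796875. Satisfied.


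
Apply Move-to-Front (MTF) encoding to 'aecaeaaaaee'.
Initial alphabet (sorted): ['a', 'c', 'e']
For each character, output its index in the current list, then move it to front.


MTF encoding:
'a': index 0 in ['a', 'c', 'e'] -> ['a', 'c', 'e']
'e': index 2 in ['a', 'c', 'e'] -> ['e', 'a', 'c']
'c': index 2 in ['e', 'a', 'c'] -> ['c', 'e', 'a']
'a': index 2 in ['c', 'e', 'a'] -> ['a', 'c', 'e']
'e': index 2 in ['a', 'c', 'e'] -> ['e', 'a', 'c']
'a': index 1 in ['e', 'a', 'c'] -> ['a', 'e', 'c']
'a': index 0 in ['a', 'e', 'c'] -> ['a', 'e', 'c']
'a': index 0 in ['a', 'e', 'c'] -> ['a', 'e', 'c']
'a': index 0 in ['a', 'e', 'c'] -> ['a', 'e', 'c']
'e': index 1 in ['a', 'e', 'c'] -> ['e', 'a', 'c']
'e': index 0 in ['e', 'a', 'c'] -> ['e', 'a', 'c']


Output: [0, 2, 2, 2, 2, 1, 0, 0, 0, 1, 0]


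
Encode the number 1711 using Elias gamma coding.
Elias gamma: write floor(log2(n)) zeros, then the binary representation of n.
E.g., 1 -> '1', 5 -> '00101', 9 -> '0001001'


num_bits = floor(log2(1711)) + 1 = 11
leading_zeros = num_bits - 1 = 10
binary(1711) = 11010101111

Elias gamma(1711) = '0000000000' + '11010101111' = 000000000011010101111 (21 bits)


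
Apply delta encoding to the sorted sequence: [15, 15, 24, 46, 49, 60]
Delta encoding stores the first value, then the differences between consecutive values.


First value: 15
Deltas:
  15 - 15 = 0
  24 - 15 = 9
  46 - 24 = 22
  49 - 46 = 3
  60 - 49 = 11


Delta encoded: [15, 0, 9, 22, 3, 11]


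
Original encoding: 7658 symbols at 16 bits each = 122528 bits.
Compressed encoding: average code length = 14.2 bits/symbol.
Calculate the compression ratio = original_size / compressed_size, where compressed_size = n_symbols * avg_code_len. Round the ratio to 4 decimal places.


original_size = n_symbols * orig_bits = 7658 * 16 = 122528 bits
compressed_size = n_symbols * avg_code_len = 7658 * 14.2 = 108743.6 bits
ratio = original_size / compressed_size = 122528 / 108743.6 = 1.1268

Compression ratio = 1.1268


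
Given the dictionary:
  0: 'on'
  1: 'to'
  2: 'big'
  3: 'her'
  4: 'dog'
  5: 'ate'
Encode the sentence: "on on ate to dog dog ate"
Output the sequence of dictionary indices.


Look up each word in the dictionary:
  'on' -> 0
  'on' -> 0
  'ate' -> 5
  'to' -> 1
  'dog' -> 4
  'dog' -> 4
  'ate' -> 5

Encoded: [0, 0, 5, 1, 4, 4, 5]


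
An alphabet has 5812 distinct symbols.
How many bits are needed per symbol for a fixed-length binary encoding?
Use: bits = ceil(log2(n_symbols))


log2(5812) = 12.5048
Bracket: 2^12 = 4096 < 5812 <= 2^13 = 8192
So ceil(log2(5812)) = 13

bits = ceil(log2(5812)) = ceil(12.5048) = 13 bits


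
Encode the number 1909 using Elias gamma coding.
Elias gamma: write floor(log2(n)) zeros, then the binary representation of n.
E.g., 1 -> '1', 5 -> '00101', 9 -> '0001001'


num_bits = floor(log2(1909)) + 1 = 11
leading_zeros = num_bits - 1 = 10
binary(1909) = 11101110101

Elias gamma(1909) = '0000000000' + '11101110101' = 000000000011101110101 (21 bits)


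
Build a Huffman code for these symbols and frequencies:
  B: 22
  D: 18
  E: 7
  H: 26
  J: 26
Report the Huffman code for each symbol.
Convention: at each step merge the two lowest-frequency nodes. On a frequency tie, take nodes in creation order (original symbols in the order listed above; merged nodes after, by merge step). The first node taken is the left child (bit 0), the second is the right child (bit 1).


Huffman tree construction:
Step 1: Merge E(7) + D(18) = 25
Step 2: Merge B(22) + (E+D)(25) = 47
Step 3: Merge H(26) + J(26) = 52
Step 4: Merge (B+(E+D))(47) + (H+J)(52) = 99
Read each symbol's code off the tree from the root (left child = 0, right child = 1).

Codes:
  B: 00 (length 2)
  D: 011 (length 3)
  E: 010 (length 3)
  H: 10 (length 2)
  J: 11 (length 2)
Average code length: 223/99 = 2.2525 bits/symbol


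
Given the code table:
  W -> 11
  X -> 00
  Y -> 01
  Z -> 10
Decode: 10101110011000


Decoding:
10 -> Z
10 -> Z
11 -> W
10 -> Z
01 -> Y
10 -> Z
00 -> X


Result: ZZWZYZX


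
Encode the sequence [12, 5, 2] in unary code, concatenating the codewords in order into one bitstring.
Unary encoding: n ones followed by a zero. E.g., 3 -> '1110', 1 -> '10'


Encode each number as n ones followed by a terminating 0:
  12 -> 1111111111110 (13 bits)
  5 -> 111110 (6 bits)
  2 -> 110 (3 bits)
Total length = 13 + 6 + 3 = 22 bits.

Unary([12, 5, 2]) = 1111111111110111110110 (22 bits)


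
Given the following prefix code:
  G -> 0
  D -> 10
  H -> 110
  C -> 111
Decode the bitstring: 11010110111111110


Decoding step by step:
Bits 110 -> H
Bits 10 -> D
Bits 110 -> H
Bits 111 -> C
Bits 111 -> C
Bits 110 -> H


Decoded message: HDHCCH


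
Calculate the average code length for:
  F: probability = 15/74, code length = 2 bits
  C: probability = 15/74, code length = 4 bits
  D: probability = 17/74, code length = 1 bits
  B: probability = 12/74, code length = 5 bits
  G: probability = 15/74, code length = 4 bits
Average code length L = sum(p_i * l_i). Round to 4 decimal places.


Weighted contributions p_i * l_i:
  F: (15/74) * 2 = 30/74
  C: (15/74) * 4 = 60/74
  D: (17/74) * 1 = 17/74
  B: (12/74) * 5 = 60/74
  G: (15/74) * 4 = 60/74
Sum = (30 + 60 + 17 + 60 + 60)/74 = 227/74

L = 227/74 = 3.0676 bits/symbol


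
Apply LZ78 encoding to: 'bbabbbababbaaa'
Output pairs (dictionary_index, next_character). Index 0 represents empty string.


LZ78 encoding steps:
Dictionary: {0: ''}
Step 1: w='' (idx 0), next='b' -> output (0, 'b'), add 'b' as idx 1
Step 2: w='b' (idx 1), next='a' -> output (1, 'a'), add 'ba' as idx 2
Step 3: w='b' (idx 1), next='b' -> output (1, 'b'), add 'bb' as idx 3
Step 4: w='ba' (idx 2), next='b' -> output (2, 'b'), add 'bab' as idx 4
Step 5: w='' (idx 0), next='a' -> output (0, 'a'), add 'a' as idx 5
Step 6: w='bb' (idx 3), next='a' -> output (3, 'a'), add 'bba' as idx 6
Step 7: w='a' (idx 5), next='a' -> output (5, 'a'), add 'aa' as idx 7


Encoded: [(0, 'b'), (1, 'a'), (1, 'b'), (2, 'b'), (0, 'a'), (3, 'a'), (5, 'a')]


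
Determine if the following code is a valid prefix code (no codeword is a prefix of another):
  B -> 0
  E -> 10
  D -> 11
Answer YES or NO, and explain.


Checking each pair (does one codeword prefix another?):
  B='0' vs E='10': no prefix
  B='0' vs D='11': no prefix
  E='10' vs B='0': no prefix
  E='10' vs D='11': no prefix
  D='11' vs B='0': no prefix
  D='11' vs E='10': no prefix
No violation found over all pairs.

YES -- this is a valid prefix code. No codeword is a prefix of any other codeword.


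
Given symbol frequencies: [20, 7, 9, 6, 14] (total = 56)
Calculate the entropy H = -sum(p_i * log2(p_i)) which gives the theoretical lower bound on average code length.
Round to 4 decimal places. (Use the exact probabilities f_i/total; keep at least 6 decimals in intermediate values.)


Per-symbol terms -p_i * log2(p_i) with p_i = f_i/56:
  p = 20/56 = 0.357143: log2(p) = -1.485427, -p*log2(p) = 0.530510
  p = 7/56 = 0.125000: log2(p) = -3.000000, -p*log2(p) = 0.375000
  p = 9/56 = 0.160714: log2(p) = -2.637430, -p*log2(p) = 0.423873
  p = 6/56 = 0.107143: log2(p) = -3.222392, -p*log2(p) = 0.345256
  p = 14/56 = 0.250000: log2(p) = -2.000000, -p*log2(p) = 0.500000
H = 0.530510 + 0.375000 + 0.423873 + 0.345256 + 0.500000 = 2.174639

H = 2.1746 bits/symbol


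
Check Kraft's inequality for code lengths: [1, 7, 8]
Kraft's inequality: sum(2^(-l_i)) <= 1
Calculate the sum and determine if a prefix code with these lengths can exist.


Sum = 2^(-1) + 2^(-7) + 2^(-8)
    = 0.5 + 0.0078125 + 0.00390625
    = 131/256 = 0.51171875
Since 0.51171875 <= 1, Kraft's inequality IS satisfied.
A prefix code with these lengths CAN exist.

Kraft sum = 0.51171875. Satisfied.


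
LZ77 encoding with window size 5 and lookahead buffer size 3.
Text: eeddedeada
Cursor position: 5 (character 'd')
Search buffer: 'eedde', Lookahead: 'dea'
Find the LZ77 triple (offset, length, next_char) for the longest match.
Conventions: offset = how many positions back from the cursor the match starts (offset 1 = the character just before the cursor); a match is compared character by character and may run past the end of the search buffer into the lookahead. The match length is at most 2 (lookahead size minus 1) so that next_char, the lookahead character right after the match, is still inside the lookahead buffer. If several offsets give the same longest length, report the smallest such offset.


Try each offset into the search buffer:
  offset=1 (pos 4, char 'e'): match length 0
  offset=2 (pos 3, char 'd'): match length 2
  offset=3 (pos 2, char 'd'): match length 1
  offset=4 (pos 1, char 'e'): match length 0
  offset=5 (pos 0, char 'e'): match length 0
Longest match has length 2 at offset 2.
next_char = character at position 5 + 2 = 7 -> 'a'

Best match: offset=2, length=2 (matching 'de' starting at position 3)
LZ77 triple: (2, 2, 'a')


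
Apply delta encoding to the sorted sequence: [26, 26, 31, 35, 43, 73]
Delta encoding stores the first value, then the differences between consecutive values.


First value: 26
Deltas:
  26 - 26 = 0
  31 - 26 = 5
  35 - 31 = 4
  43 - 35 = 8
  73 - 43 = 30


Delta encoded: [26, 0, 5, 4, 8, 30]


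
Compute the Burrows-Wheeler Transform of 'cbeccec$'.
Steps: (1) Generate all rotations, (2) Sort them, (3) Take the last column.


Rotations (sorted):
  0: $cbeccec -> last char: c
  1: beccec$c -> last char: c
  2: c$cbecce -> last char: e
  3: cbeccec$ -> last char: $
  4: ccec$cbe -> last char: e
  5: cec$cbec -> last char: c
  6: ec$cbecc -> last char: c
  7: eccec$cb -> last char: b


BWT = cce$eccb


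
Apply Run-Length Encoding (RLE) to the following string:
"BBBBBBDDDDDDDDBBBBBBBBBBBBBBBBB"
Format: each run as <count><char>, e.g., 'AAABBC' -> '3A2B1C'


Scanning runs left to right:
  i=0: run of 'B' x 6 -> '6B'
  i=6: run of 'D' x 8 -> '8D'
  i=14: run of 'B' x 17 -> '17B'

RLE = 6B8D17B


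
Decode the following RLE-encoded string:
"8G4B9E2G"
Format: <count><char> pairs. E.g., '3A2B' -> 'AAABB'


Expanding each <count><char> pair:
  8G -> 'GGGGGGGG'
  4B -> 'BBBB'
  9E -> 'EEEEEEEEE'
  2G -> 'GG'

Decoded = GGGGGGGGBBBBEEEEEEEEEGG


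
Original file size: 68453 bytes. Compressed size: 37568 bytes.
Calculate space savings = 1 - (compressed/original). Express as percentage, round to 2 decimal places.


ratio = compressed/original = 37568/68453 = 0.548815
savings = 1 - ratio = 1 - 0.548815 = 0.451185
as a percentage: 0.451185 * 100 = 45.12%

Space savings = 1 - 37568/68453 = 45.12%


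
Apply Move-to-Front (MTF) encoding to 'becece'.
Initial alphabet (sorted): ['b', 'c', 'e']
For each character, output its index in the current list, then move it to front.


MTF encoding:
'b': index 0 in ['b', 'c', 'e'] -> ['b', 'c', 'e']
'e': index 2 in ['b', 'c', 'e'] -> ['e', 'b', 'c']
'c': index 2 in ['e', 'b', 'c'] -> ['c', 'e', 'b']
'e': index 1 in ['c', 'e', 'b'] -> ['e', 'c', 'b']
'c': index 1 in ['e', 'c', 'b'] -> ['c', 'e', 'b']
'e': index 1 in ['c', 'e', 'b'] -> ['e', 'c', 'b']


Output: [0, 2, 2, 1, 1, 1]


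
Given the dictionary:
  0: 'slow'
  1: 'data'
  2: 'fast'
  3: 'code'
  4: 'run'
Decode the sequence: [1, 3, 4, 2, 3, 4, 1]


Look up each index in the dictionary:
  1 -> 'data'
  3 -> 'code'
  4 -> 'run'
  2 -> 'fast'
  3 -> 'code'
  4 -> 'run'
  1 -> 'data'

Decoded: "data code run fast code run data"


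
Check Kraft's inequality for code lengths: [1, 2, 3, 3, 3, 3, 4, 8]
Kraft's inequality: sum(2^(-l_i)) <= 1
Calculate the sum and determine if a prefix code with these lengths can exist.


Sum = 2^(-1) + 2^(-2) + 2^(-3) + 2^(-3) + 2^(-3) + 2^(-3) + 2^(-4) + 2^(-8)
    = 0.5 + 0.25 + 0.125 + 0.125 + 0.125 + 0.125 + 0.0625 + 0.00390625
    = 337/256 = 1.31640625
Since 1.31640625 > 1, Kraft's inequality is NOT satisfied.
A prefix code with these lengths CANNOT exist.

Kraft sum = 1.31640625. Not satisfied.


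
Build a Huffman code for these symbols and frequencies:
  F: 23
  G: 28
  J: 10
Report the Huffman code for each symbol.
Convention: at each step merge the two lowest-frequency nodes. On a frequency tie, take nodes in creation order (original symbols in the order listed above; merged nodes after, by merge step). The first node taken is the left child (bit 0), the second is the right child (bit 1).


Huffman tree construction:
Step 1: Merge J(10) + F(23) = 33
Step 2: Merge G(28) + (J+F)(33) = 61
Read each symbol's code off the tree from the root (left child = 0, right child = 1).

Codes:
  F: 11 (length 2)
  G: 0 (length 1)
  J: 10 (length 2)
Average code length: 94/61 = 1.5410 bits/symbol


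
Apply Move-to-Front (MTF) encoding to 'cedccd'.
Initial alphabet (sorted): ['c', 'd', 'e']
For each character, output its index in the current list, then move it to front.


MTF encoding:
'c': index 0 in ['c', 'd', 'e'] -> ['c', 'd', 'e']
'e': index 2 in ['c', 'd', 'e'] -> ['e', 'c', 'd']
'd': index 2 in ['e', 'c', 'd'] -> ['d', 'e', 'c']
'c': index 2 in ['d', 'e', 'c'] -> ['c', 'd', 'e']
'c': index 0 in ['c', 'd', 'e'] -> ['c', 'd', 'e']
'd': index 1 in ['c', 'd', 'e'] -> ['d', 'c', 'e']


Output: [0, 2, 2, 2, 0, 1]


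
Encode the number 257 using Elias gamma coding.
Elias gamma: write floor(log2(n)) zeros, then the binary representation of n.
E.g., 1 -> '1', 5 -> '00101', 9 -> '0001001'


num_bits = floor(log2(257)) + 1 = 9
leading_zeros = num_bits - 1 = 8
binary(257) = 100000001

Elias gamma(257) = '00000000' + '100000001' = 00000000100000001 (17 bits)


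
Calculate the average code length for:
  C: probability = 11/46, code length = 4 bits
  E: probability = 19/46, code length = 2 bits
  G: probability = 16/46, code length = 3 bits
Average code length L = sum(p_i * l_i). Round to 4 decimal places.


Weighted contributions p_i * l_i:
  C: (11/46) * 4 = 44/46
  E: (19/46) * 2 = 38/46
  G: (16/46) * 3 = 48/46
Sum = (44 + 38 + 48)/46 = 130/46

L = 130/46 = 2.8261 bits/symbol


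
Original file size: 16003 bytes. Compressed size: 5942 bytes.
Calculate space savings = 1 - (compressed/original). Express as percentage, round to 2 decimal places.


ratio = compressed/original = 5942/16003 = 0.371305
savings = 1 - ratio = 1 - 0.371305 = 0.628695
as a percentage: 0.628695 * 100 = 62.87%

Space savings = 1 - 5942/16003 = 62.87%


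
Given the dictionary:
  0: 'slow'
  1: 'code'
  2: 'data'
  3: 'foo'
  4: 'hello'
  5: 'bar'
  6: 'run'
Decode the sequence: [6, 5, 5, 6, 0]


Look up each index in the dictionary:
  6 -> 'run'
  5 -> 'bar'
  5 -> 'bar'
  6 -> 'run'
  0 -> 'slow'

Decoded: "run bar bar run slow"


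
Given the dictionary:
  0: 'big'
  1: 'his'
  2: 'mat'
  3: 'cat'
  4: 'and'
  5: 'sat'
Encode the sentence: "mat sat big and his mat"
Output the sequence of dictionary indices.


Look up each word in the dictionary:
  'mat' -> 2
  'sat' -> 5
  'big' -> 0
  'and' -> 4
  'his' -> 1
  'mat' -> 2

Encoded: [2, 5, 0, 4, 1, 2]


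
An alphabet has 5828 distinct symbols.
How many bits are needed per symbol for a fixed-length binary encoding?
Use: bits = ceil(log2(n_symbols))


log2(5828) = 12.5088
Bracket: 2^12 = 4096 < 5828 <= 2^13 = 8192
So ceil(log2(5828)) = 13

bits = ceil(log2(5828)) = ceil(12.5088) = 13 bits


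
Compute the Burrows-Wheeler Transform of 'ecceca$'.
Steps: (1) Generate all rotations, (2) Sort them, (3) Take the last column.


Rotations (sorted):
  0: $ecceca -> last char: a
  1: a$eccec -> last char: c
  2: ca$ecce -> last char: e
  3: cceca$e -> last char: e
  4: ceca$ec -> last char: c
  5: eca$ecc -> last char: c
  6: ecceca$ -> last char: $


BWT = aceecc$


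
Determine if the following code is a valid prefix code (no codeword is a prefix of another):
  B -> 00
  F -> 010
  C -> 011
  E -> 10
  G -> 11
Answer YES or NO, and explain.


Checking each pair (does one codeword prefix another?):
  B='00' vs F='010': no prefix
  B='00' vs C='011': no prefix
  B='00' vs E='10': no prefix
  B='00' vs G='11': no prefix
  F='010' vs B='00': no prefix
  F='010' vs C='011': no prefix
  F='010' vs E='10': no prefix
  F='010' vs G='11': no prefix
  C='011' vs B='00': no prefix
  C='011' vs F='010': no prefix
  C='011' vs E='10': no prefix
  C='011' vs G='11': no prefix
  E='10' vs B='00': no prefix
  E='10' vs F='010': no prefix
  E='10' vs C='011': no prefix
  E='10' vs G='11': no prefix
  G='11' vs B='00': no prefix
  G='11' vs F='010': no prefix
  G='11' vs C='011': no prefix
  G='11' vs E='10': no prefix
No violation found over all pairs.

YES -- this is a valid prefix code. No codeword is a prefix of any other codeword.


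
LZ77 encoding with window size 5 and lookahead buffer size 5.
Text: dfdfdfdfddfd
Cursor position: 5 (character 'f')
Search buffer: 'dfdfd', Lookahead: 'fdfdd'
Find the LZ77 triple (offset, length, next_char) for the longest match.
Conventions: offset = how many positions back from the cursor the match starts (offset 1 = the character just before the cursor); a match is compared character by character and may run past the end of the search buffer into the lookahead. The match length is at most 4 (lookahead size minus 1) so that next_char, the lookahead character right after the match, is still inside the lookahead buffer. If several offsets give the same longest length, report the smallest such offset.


Try each offset into the search buffer:
  offset=1 (pos 4, char 'd'): match length 0
  offset=2 (pos 3, char 'f'): match length 4
  offset=3 (pos 2, char 'd'): match length 0
  offset=4 (pos 1, char 'f'): match length 4
  offset=5 (pos 0, char 'd'): match length 0
Longest match has length 4, found at offsets 2, 4; take the smallest, offset 2.
next_char = character at position 5 + 4 = 9 -> 'd'

Best match: offset=2, length=4 (matching 'fdfd' starting at position 3)
LZ77 triple: (2, 4, 'd')


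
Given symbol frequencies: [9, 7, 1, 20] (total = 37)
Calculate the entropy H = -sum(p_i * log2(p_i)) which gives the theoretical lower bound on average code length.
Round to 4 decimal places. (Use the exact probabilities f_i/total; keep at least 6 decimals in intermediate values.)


Per-symbol terms -p_i * log2(p_i) with p_i = f_i/37:
  p = 9/37 = 0.243243: log2(p) = -2.039528, -p*log2(p) = 0.496101
  p = 7/37 = 0.189189: log2(p) = -2.402098, -p*log2(p) = 0.454451
  p = 1/37 = 0.027027: log2(p) = -5.209453, -p*log2(p) = 0.140796
  p = 20/37 = 0.540541: log2(p) = -0.887525, -p*log2(p) = 0.479743
H = 0.496101 + 0.454451 + 0.140796 + 0.479743 = 1.571091

H = 1.5711 bits/symbol


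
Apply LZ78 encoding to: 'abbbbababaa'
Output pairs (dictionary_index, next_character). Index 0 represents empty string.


LZ78 encoding steps:
Dictionary: {0: ''}
Step 1: w='' (idx 0), next='a' -> output (0, 'a'), add 'a' as idx 1
Step 2: w='' (idx 0), next='b' -> output (0, 'b'), add 'b' as idx 2
Step 3: w='b' (idx 2), next='b' -> output (2, 'b'), add 'bb' as idx 3
Step 4: w='b' (idx 2), next='a' -> output (2, 'a'), add 'ba' as idx 4
Step 5: w='ba' (idx 4), next='b' -> output (4, 'b'), add 'bab' as idx 5
Step 6: w='a' (idx 1), next='a' -> output (1, 'a'), add 'aa' as idx 6


Encoded: [(0, 'a'), (0, 'b'), (2, 'b'), (2, 'a'), (4, 'b'), (1, 'a')]


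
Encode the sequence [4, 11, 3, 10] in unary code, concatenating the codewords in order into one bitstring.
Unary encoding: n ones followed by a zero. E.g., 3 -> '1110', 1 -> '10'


Encode each number as n ones followed by a terminating 0:
  4 -> 11110 (5 bits)
  11 -> 111111111110 (12 bits)
  3 -> 1110 (4 bits)
  10 -> 11111111110 (11 bits)
Total length = 5 + 12 + 4 + 11 = 32 bits.

Unary([4, 11, 3, 10]) = 11110111111111110111011111111110 (32 bits)


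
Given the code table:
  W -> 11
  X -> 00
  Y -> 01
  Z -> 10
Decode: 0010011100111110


Decoding:
00 -> X
10 -> Z
01 -> Y
11 -> W
00 -> X
11 -> W
11 -> W
10 -> Z


Result: XZYWXWWZ


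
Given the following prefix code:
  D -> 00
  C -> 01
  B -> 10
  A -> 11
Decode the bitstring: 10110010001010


Decoding step by step:
Bits 10 -> B
Bits 11 -> A
Bits 00 -> D
Bits 10 -> B
Bits 00 -> D
Bits 10 -> B
Bits 10 -> B


Decoded message: BADBDBB


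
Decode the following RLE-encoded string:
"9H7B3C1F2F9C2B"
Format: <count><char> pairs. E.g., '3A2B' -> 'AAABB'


Expanding each <count><char> pair:
  9H -> 'HHHHHHHHH'
  7B -> 'BBBBBBB'
  3C -> 'CCC'
  1F -> 'F'
  2F -> 'FF'
  9C -> 'CCCCCCCCC'
  2B -> 'BB'

Decoded = HHHHHHHHHBBBBBBBCCCFFFCCCCCCCCCBB


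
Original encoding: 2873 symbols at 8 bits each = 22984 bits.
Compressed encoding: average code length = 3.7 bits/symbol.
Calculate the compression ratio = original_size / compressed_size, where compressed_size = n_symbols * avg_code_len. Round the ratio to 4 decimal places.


original_size = n_symbols * orig_bits = 2873 * 8 = 22984 bits
compressed_size = n_symbols * avg_code_len = 2873 * 3.7 = 10630.1 bits
ratio = original_size / compressed_size = 22984 / 10630.1 = 2.1622

Compression ratio = 2.1622


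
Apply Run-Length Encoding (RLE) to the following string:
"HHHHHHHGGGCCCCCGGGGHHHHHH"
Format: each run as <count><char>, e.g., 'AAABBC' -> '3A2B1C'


Scanning runs left to right:
  i=0: run of 'H' x 7 -> '7H'
  i=7: run of 'G' x 3 -> '3G'
  i=10: run of 'C' x 5 -> '5C'
  i=15: run of 'G' x 4 -> '4G'
  i=19: run of 'H' x 6 -> '6H'

RLE = 7H3G5C4G6H


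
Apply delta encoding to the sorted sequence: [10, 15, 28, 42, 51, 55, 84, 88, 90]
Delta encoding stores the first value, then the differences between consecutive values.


First value: 10
Deltas:
  15 - 10 = 5
  28 - 15 = 13
  42 - 28 = 14
  51 - 42 = 9
  55 - 51 = 4
  84 - 55 = 29
  88 - 84 = 4
  90 - 88 = 2


Delta encoded: [10, 5, 13, 14, 9, 4, 29, 4, 2]


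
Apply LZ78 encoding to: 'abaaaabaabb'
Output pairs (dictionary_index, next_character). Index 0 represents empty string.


LZ78 encoding steps:
Dictionary: {0: ''}
Step 1: w='' (idx 0), next='a' -> output (0, 'a'), add 'a' as idx 1
Step 2: w='' (idx 0), next='b' -> output (0, 'b'), add 'b' as idx 2
Step 3: w='a' (idx 1), next='a' -> output (1, 'a'), add 'aa' as idx 3
Step 4: w='aa' (idx 3), next='b' -> output (3, 'b'), add 'aab' as idx 4
Step 5: w='aab' (idx 4), next='b' -> output (4, 'b'), add 'aabb' as idx 5


Encoded: [(0, 'a'), (0, 'b'), (1, 'a'), (3, 'b'), (4, 'b')]


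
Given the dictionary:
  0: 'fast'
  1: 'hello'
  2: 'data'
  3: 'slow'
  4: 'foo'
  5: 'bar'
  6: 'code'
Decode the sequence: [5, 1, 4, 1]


Look up each index in the dictionary:
  5 -> 'bar'
  1 -> 'hello'
  4 -> 'foo'
  1 -> 'hello'

Decoded: "bar hello foo hello"


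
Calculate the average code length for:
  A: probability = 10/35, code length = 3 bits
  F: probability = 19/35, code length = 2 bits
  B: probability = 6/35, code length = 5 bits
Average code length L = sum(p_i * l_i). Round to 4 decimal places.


Weighted contributions p_i * l_i:
  A: (10/35) * 3 = 30/35
  F: (19/35) * 2 = 38/35
  B: (6/35) * 5 = 30/35
Sum = (30 + 38 + 30)/35 = 98/35

L = 98/35 = 2.8000 bits/symbol


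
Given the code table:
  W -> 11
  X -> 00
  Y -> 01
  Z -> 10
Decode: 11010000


Decoding:
11 -> W
01 -> Y
00 -> X
00 -> X


Result: WYXX


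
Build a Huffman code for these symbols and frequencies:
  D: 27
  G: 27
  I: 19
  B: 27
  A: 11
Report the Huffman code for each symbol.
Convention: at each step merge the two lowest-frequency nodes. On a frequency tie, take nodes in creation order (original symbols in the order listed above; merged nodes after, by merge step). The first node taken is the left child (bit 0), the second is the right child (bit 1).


Huffman tree construction:
Step 1: Merge A(11) + I(19) = 30
Step 2: Merge D(27) + G(27) = 54
Step 3: Merge B(27) + (A+I)(30) = 57
Step 4: Merge (D+G)(54) + (B+(A+I))(57) = 111
Read each symbol's code off the tree from the root (left child = 0, right child = 1).

Codes:
  D: 00 (length 2)
  G: 01 (length 2)
  I: 111 (length 3)
  B: 10 (length 2)
  A: 110 (length 3)
Average code length: 252/111 = 2.2703 bits/symbol


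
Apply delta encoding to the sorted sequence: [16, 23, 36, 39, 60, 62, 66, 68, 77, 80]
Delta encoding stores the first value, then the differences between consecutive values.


First value: 16
Deltas:
  23 - 16 = 7
  36 - 23 = 13
  39 - 36 = 3
  60 - 39 = 21
  62 - 60 = 2
  66 - 62 = 4
  68 - 66 = 2
  77 - 68 = 9
  80 - 77 = 3


Delta encoded: [16, 7, 13, 3, 21, 2, 4, 2, 9, 3]
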